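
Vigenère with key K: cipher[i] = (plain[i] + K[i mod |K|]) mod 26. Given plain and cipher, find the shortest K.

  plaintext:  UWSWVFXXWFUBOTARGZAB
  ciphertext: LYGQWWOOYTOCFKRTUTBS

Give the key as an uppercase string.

  i= 0: L-U = 17 → R
  i= 1: Y-W =  2 → C
  i= 2: G-S = 14 → O
  i= 3: Q-W = 20 → U
  i= 4: W-V =  1 → B
  i= 5: W-F = 17 → R
  i= 6: O-X = 17 → R
  i= 7: O-X = 17 → R
  i= 8: Y-W =  2 → C
  i= 9: T-F = 14 → O
  i=10: O-U = 20 → U
  i=11: C-B =  1 → B
  i=12: F-O = 17 → R
  i=13: K-T = 17 → R
  i=14: R-A = 17 → R
  i=15: T-R =  2 → C
  i=16: U-G = 14 → O
  i=17: T-Z = 20 → U
  i=18: B-A =  1 → B
  i=19: S-B = 17 → R
  shifts repeat with period 7: RCOUBRR

RCOUBRR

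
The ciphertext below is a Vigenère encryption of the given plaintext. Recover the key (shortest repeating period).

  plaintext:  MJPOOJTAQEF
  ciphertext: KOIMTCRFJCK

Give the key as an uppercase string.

YFT

  i= 0: K-M = 24 → Y
  i= 1: O-J =  5 → F
  i= 2: I-P = 19 → T
  i= 3: M-O = 24 → Y
  i= 4: T-O =  5 → F
  i= 5: C-J = 19 → T
  i= 6: R-T = 24 → Y
  i= 7: F-A =  5 → F
  i= 8: J-Q = 19 → T
  i= 9: C-E = 24 → Y
  i=10: K-F =  5 → F
  shifts repeat with period 3: YFT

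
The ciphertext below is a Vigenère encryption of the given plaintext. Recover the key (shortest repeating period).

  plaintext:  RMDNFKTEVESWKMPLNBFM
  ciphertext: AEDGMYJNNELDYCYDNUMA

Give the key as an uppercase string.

  i= 0: A-R =  9 → J
  i= 1: E-M = 18 → S
  i= 2: D-D =  0 → A
  i= 3: G-N = 19 → T
  i= 4: M-F =  7 → H
  i= 5: Y-K = 14 → O
  i= 6: J-T = 16 → Q
  i= 7: N-E =  9 → J
  i= 8: N-V = 18 → S
  i= 9: E-E =  0 → A
  i=10: L-S = 19 → T
  i=11: D-W =  7 → H
  i=12: Y-K = 14 → O
  i=13: C-M = 16 → Q
  i=14: Y-P =  9 → J
  i=15: D-L = 18 → S
  i=16: N-N =  0 → A
  i=17: U-B = 19 → T
  i=18: M-F =  7 → H
  i=19: A-M = 14 → O
  shifts repeat with period 7: JSATHOQ

JSATHOQ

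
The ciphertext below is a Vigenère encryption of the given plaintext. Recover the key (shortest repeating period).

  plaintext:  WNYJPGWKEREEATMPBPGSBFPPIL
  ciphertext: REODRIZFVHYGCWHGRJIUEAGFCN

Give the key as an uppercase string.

VRQUCCD

  i= 0: R-W = 21 → V
  i= 1: E-N = 17 → R
  i= 2: O-Y = 16 → Q
  i= 3: D-J = 20 → U
  i= 4: R-P =  2 → C
  i= 5: I-G =  2 → C
  i= 6: Z-W =  3 → D
  i= 7: F-K = 21 → V
  i= 8: V-E = 17 → R
  i= 9: H-R = 16 → Q
  i=10: Y-E = 20 → U
  i=11: G-E =  2 → C
  i=12: C-A =  2 → C
  i=13: W-T =  3 → D
  i=14: H-M = 21 → V
  i=15: G-P = 17 → R
  i=16: R-B = 16 → Q
  i=17: J-P = 20 → U
  i=18: I-G =  2 → C
  i=19: U-S =  2 → C
  i=20: E-B =  3 → D
  i=21: A-F = 21 → V
  i=22: G-P = 17 → R
  i=23: F-P = 16 → Q
  i=24: C-I = 20 → U
  i=25: N-L =  2 → C
  shifts repeat with period 7: VRQUCCD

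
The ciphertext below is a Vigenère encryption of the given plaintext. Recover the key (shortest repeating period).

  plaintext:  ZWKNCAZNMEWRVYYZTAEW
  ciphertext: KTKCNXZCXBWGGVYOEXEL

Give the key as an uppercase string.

LXAP

  i= 0: K-Z = 11 → L
  i= 1: T-W = 23 → X
  i= 2: K-K =  0 → A
  i= 3: C-N = 15 → P
  i= 4: N-C = 11 → L
  i= 5: X-A = 23 → X
  i= 6: Z-Z =  0 → A
  i= 7: C-N = 15 → P
  i= 8: X-M = 11 → L
  i= 9: B-E = 23 → X
  i=10: W-W =  0 → A
  i=11: G-R = 15 → P
  i=12: G-V = 11 → L
  i=13: V-Y = 23 → X
  i=14: Y-Y =  0 → A
  i=15: O-Z = 15 → P
  i=16: E-T = 11 → L
  i=17: X-A = 23 → X
  i=18: E-E =  0 → A
  i=19: L-W = 15 → P
  shifts repeat with period 4: LXAP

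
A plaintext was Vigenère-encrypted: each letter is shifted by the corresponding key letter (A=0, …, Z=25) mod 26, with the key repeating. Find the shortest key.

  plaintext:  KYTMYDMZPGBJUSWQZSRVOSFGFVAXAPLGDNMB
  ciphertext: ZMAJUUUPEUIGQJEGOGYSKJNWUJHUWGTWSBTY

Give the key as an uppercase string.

POHXWRIQ

  i= 0: Z-K = 15 → P
  i= 1: M-Y = 14 → O
  i= 2: A-T =  7 → H
  i= 3: J-M = 23 → X
  i= 4: U-Y = 22 → W
  i= 5: U-D = 17 → R
  i= 6: U-M =  8 → I
  i= 7: P-Z = 16 → Q
  i= 8: E-P = 15 → P
  i= 9: U-G = 14 → O
  i=10: I-B =  7 → H
  i=11: G-J = 23 → X
  i=12: Q-U = 22 → W
  i=13: J-S = 17 → R
  i=14: E-W =  8 → I
  i=15: G-Q = 16 → Q
  i=16: O-Z = 15 → P
  i=17: G-S = 14 → O
  i=18: Y-R =  7 → H
  i=19: S-V = 23 → X
  i=20: K-O = 22 → W
  i=21: J-S = 17 → R
  i=22: N-F =  8 → I
  i=23: W-G = 16 → Q
  i=24: U-F = 15 → P
  i=25: J-V = 14 → O
  i=26: H-A =  7 → H
  i=27: U-X = 23 → X
  i=28: W-A = 22 → W
  i=29: G-P = 17 → R
  i=30: T-L =  8 → I
  i=31: W-G = 16 → Q
  i=32: S-D = 15 → P
  i=33: B-N = 14 → O
  i=34: T-M =  7 → H
  i=35: Y-B = 23 → X
  shifts repeat with period 8: POHXWRIQ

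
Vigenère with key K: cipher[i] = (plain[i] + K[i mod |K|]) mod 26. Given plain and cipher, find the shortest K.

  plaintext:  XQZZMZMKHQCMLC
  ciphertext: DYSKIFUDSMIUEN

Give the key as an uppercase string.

GITLW

  i= 0: D-X =  6 → G
  i= 1: Y-Q =  8 → I
  i= 2: S-Z = 19 → T
  i= 3: K-Z = 11 → L
  i= 4: I-M = 22 → W
  i= 5: F-Z =  6 → G
  i= 6: U-M =  8 → I
  i= 7: D-K = 19 → T
  i= 8: S-H = 11 → L
  i= 9: M-Q = 22 → W
  i=10: I-C =  6 → G
  i=11: U-M =  8 → I
  i=12: E-L = 19 → T
  i=13: N-C = 11 → L
  shifts repeat with period 5: GITLW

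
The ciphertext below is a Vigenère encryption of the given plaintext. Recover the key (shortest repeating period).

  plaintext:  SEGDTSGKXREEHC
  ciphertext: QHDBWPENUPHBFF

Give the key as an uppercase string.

YDX

  i= 0: Q-S = 24 → Y
  i= 1: H-E =  3 → D
  i= 2: D-G = 23 → X
  i= 3: B-D = 24 → Y
  i= 4: W-T =  3 → D
  i= 5: P-S = 23 → X
  i= 6: E-G = 24 → Y
  i= 7: N-K =  3 → D
  i= 8: U-X = 23 → X
  i= 9: P-R = 24 → Y
  i=10: H-E =  3 → D
  i=11: B-E = 23 → X
  i=12: F-H = 24 → Y
  i=13: F-C =  3 → D
  shifts repeat with period 3: YDX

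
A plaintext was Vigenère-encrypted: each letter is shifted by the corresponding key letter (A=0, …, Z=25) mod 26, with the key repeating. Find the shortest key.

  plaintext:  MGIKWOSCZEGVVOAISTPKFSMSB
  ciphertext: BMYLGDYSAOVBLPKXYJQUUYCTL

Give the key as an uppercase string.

  i= 0: B-M = 15 → P
  i= 1: M-G =  6 → G
  i= 2: Y-I = 16 → Q
  i= 3: L-K =  1 → B
  i= 4: G-W = 10 → K
  i= 5: D-O = 15 → P
  i= 6: Y-S =  6 → G
  i= 7: S-C = 16 → Q
  i= 8: A-Z =  1 → B
  i= 9: O-E = 10 → K
  i=10: V-G = 15 → P
  i=11: B-V =  6 → G
  i=12: L-V = 16 → Q
  i=13: P-O =  1 → B
  i=14: K-A = 10 → K
  i=15: X-I = 15 → P
  i=16: Y-S =  6 → G
  i=17: J-T = 16 → Q
  i=18: Q-P =  1 → B
  i=19: U-K = 10 → K
  i=20: U-F = 15 → P
  i=21: Y-S =  6 → G
  i=22: C-M = 16 → Q
  i=23: T-S =  1 → B
  i=24: L-B = 10 → K
  shifts repeat with period 5: PGQBK

PGQBK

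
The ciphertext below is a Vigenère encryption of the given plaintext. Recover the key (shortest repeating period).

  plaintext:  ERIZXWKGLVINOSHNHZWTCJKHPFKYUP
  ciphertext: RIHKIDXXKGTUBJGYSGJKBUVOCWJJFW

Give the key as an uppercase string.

  i= 0: R-E = 13 → N
  i= 1: I-R = 17 → R
  i= 2: H-I = 25 → Z
  i= 3: K-Z = 11 → L
  i= 4: I-X = 11 → L
  i= 5: D-W =  7 → H
  i= 6: X-K = 13 → N
  i= 7: X-G = 17 → R
  i= 8: K-L = 25 → Z
  i= 9: G-V = 11 → L
  i=10: T-I = 11 → L
  i=11: U-N =  7 → H
  i=12: B-O = 13 → N
  i=13: J-S = 17 → R
  i=14: G-H = 25 → Z
  i=15: Y-N = 11 → L
  i=16: S-H = 11 → L
  i=17: G-Z =  7 → H
  i=18: J-W = 13 → N
  i=19: K-T = 17 → R
  i=20: B-C = 25 → Z
  i=21: U-J = 11 → L
  i=22: V-K = 11 → L
  i=23: O-H =  7 → H
  i=24: C-P = 13 → N
  i=25: W-F = 17 → R
  i=26: J-K = 25 → Z
  i=27: J-Y = 11 → L
  i=28: F-U = 11 → L
  i=29: W-P =  7 → H
  shifts repeat with period 6: NRZLLH

NRZLLH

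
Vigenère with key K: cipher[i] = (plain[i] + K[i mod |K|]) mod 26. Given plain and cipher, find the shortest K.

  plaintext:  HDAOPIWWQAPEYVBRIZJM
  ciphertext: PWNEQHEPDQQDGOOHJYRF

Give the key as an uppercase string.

ITNQBZ

  i= 0: P-H =  8 → I
  i= 1: W-D = 19 → T
  i= 2: N-A = 13 → N
  i= 3: E-O = 16 → Q
  i= 4: Q-P =  1 → B
  i= 5: H-I = 25 → Z
  i= 6: E-W =  8 → I
  i= 7: P-W = 19 → T
  i= 8: D-Q = 13 → N
  i= 9: Q-A = 16 → Q
  i=10: Q-P =  1 → B
  i=11: D-E = 25 → Z
  i=12: G-Y =  8 → I
  i=13: O-V = 19 → T
  i=14: O-B = 13 → N
  i=15: H-R = 16 → Q
  i=16: J-I =  1 → B
  i=17: Y-Z = 25 → Z
  i=18: R-J =  8 → I
  i=19: F-M = 19 → T
  shifts repeat with period 6: ITNQBZ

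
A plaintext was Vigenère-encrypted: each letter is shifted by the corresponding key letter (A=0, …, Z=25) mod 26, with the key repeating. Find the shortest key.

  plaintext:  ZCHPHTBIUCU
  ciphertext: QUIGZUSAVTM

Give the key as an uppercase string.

RSB

  i= 0: Q-Z = 17 → R
  i= 1: U-C = 18 → S
  i= 2: I-H =  1 → B
  i= 3: G-P = 17 → R
  i= 4: Z-H = 18 → S
  i= 5: U-T =  1 → B
  i= 6: S-B = 17 → R
  i= 7: A-I = 18 → S
  i= 8: V-U =  1 → B
  i= 9: T-C = 17 → R
  i=10: M-U = 18 → S
  shifts repeat with period 3: RSB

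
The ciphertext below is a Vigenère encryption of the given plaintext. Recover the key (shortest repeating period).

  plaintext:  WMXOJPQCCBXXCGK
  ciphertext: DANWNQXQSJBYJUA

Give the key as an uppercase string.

  i= 0: D-W =  7 → H
  i= 1: A-M = 14 → O
  i= 2: N-X = 16 → Q
  i= 3: W-O =  8 → I
  i= 4: N-J =  4 → E
  i= 5: Q-P =  1 → B
  i= 6: X-Q =  7 → H
  i= 7: Q-C = 14 → O
  i= 8: S-C = 16 → Q
  i= 9: J-B =  8 → I
  i=10: B-X =  4 → E
  i=11: Y-X =  1 → B
  i=12: J-C =  7 → H
  i=13: U-G = 14 → O
  i=14: A-K = 16 → Q
  shifts repeat with period 6: HOQIEB

HOQIEB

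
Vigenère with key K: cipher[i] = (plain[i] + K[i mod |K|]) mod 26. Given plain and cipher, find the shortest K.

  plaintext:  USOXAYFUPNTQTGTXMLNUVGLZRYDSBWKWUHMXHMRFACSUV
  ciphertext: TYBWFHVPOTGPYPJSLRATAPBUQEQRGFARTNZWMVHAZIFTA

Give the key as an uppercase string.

  i= 0: T-U = 25 → Z
  i= 1: Y-S =  6 → G
  i= 2: B-O = 13 → N
  i= 3: W-X = 25 → Z
  i= 4: F-A =  5 → F
  i= 5: H-Y =  9 → J
  i= 6: V-F = 16 → Q
  i= 7: P-U = 21 → V
  i= 8: O-P = 25 → Z
  i= 9: T-N =  6 → G
  i=10: G-T = 13 → N
  i=11: P-Q = 25 → Z
  i=12: Y-T =  5 → F
  i=13: P-G =  9 → J
  i=14: J-T = 16 → Q
  i=15: S-X = 21 → V
  i=16: L-M = 25 → Z
  i=17: R-L =  6 → G
  i=18: A-N = 13 → N
  i=19: T-U = 25 → Z
  i=20: A-V =  5 → F
  i=21: P-G =  9 → J
  i=22: B-L = 16 → Q
  i=23: U-Z = 21 → V
  i=24: Q-R = 25 → Z
  i=25: E-Y =  6 → G
  i=26: Q-D = 13 → N
  i=27: R-S = 25 → Z
  i=28: G-B =  5 → F
  i=29: F-W =  9 → J
  i=30: A-K = 16 → Q
  i=31: R-W = 21 → V
  i=32: T-U = 25 → Z
  i=33: N-H =  6 → G
  i=34: Z-M = 13 → N
  i=35: W-X = 25 → Z
  i=36: M-H =  5 → F
  i=37: V-M =  9 → J
  i=38: H-R = 16 → Q
  i=39: A-F = 21 → V
  i=40: Z-A = 25 → Z
  i=41: I-C =  6 → G
  i=42: F-S = 13 → N
  i=43: T-U = 25 → Z
  i=44: A-V =  5 → F
  shifts repeat with period 8: ZGNZFJQV

ZGNZFJQV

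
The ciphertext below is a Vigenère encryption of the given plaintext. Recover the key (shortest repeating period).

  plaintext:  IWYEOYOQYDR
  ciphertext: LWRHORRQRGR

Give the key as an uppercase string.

DAT

  i= 0: L-I =  3 → D
  i= 1: W-W =  0 → A
  i= 2: R-Y = 19 → T
  i= 3: H-E =  3 → D
  i= 4: O-O =  0 → A
  i= 5: R-Y = 19 → T
  i= 6: R-O =  3 → D
  i= 7: Q-Q =  0 → A
  i= 8: R-Y = 19 → T
  i= 9: G-D =  3 → D
  i=10: R-R =  0 → A
  shifts repeat with period 3: DAT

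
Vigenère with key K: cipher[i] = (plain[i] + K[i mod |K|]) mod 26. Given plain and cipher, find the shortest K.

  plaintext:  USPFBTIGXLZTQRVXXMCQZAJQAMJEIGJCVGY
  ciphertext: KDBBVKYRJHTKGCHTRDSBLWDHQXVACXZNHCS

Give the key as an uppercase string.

QLMWUR

  i= 0: K-U = 16 → Q
  i= 1: D-S = 11 → L
  i= 2: B-P = 12 → M
  i= 3: B-F = 22 → W
  i= 4: V-B = 20 → U
  i= 5: K-T = 17 → R
  i= 6: Y-I = 16 → Q
  i= 7: R-G = 11 → L
  i= 8: J-X = 12 → M
  i= 9: H-L = 22 → W
  i=10: T-Z = 20 → U
  i=11: K-T = 17 → R
  i=12: G-Q = 16 → Q
  i=13: C-R = 11 → L
  i=14: H-V = 12 → M
  i=15: T-X = 22 → W
  i=16: R-X = 20 → U
  i=17: D-M = 17 → R
  i=18: S-C = 16 → Q
  i=19: B-Q = 11 → L
  i=20: L-Z = 12 → M
  i=21: W-A = 22 → W
  i=22: D-J = 20 → U
  i=23: H-Q = 17 → R
  i=24: Q-A = 16 → Q
  i=25: X-M = 11 → L
  i=26: V-J = 12 → M
  i=27: A-E = 22 → W
  i=28: C-I = 20 → U
  i=29: X-G = 17 → R
  i=30: Z-J = 16 → Q
  i=31: N-C = 11 → L
  i=32: H-V = 12 → M
  i=33: C-G = 22 → W
  i=34: S-Y = 20 → U
  shifts repeat with period 6: QLMWUR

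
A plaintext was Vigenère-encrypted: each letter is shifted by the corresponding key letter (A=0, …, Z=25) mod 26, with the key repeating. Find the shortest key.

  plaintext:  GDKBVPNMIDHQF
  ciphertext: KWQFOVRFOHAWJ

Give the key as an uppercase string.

  i= 0: K-G =  4 → E
  i= 1: W-D = 19 → T
  i= 2: Q-K =  6 → G
  i= 3: F-B =  4 → E
  i= 4: O-V = 19 → T
  i= 5: V-P =  6 → G
  i= 6: R-N =  4 → E
  i= 7: F-M = 19 → T
  i= 8: O-I =  6 → G
  i= 9: H-D =  4 → E
  i=10: A-H = 19 → T
  i=11: W-Q =  6 → G
  i=12: J-F =  4 → E
  shifts repeat with period 3: ETG

ETG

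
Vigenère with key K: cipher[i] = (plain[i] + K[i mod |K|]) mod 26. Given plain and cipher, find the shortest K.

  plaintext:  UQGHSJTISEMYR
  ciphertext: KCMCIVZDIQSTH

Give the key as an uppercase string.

QMGV

  i= 0: K-U = 16 → Q
  i= 1: C-Q = 12 → M
  i= 2: M-G =  6 → G
  i= 3: C-H = 21 → V
  i= 4: I-S = 16 → Q
  i= 5: V-J = 12 → M
  i= 6: Z-T =  6 → G
  i= 7: D-I = 21 → V
  i= 8: I-S = 16 → Q
  i= 9: Q-E = 12 → M
  i=10: S-M =  6 → G
  i=11: T-Y = 21 → V
  i=12: H-R = 16 → Q
  shifts repeat with period 4: QMGV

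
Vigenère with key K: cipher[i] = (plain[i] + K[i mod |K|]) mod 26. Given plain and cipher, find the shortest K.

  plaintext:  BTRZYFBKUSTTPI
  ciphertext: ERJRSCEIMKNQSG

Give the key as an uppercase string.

  i= 0: E-B =  3 → D
  i= 1: R-T = 24 → Y
  i= 2: J-R = 18 → S
  i= 3: R-Z = 18 → S
  i= 4: S-Y = 20 → U
  i= 5: C-F = 23 → X
  i= 6: E-B =  3 → D
  i= 7: I-K = 24 → Y
  i= 8: M-U = 18 → S
  i= 9: K-S = 18 → S
  i=10: N-T = 20 → U
  i=11: Q-T = 23 → X
  i=12: S-P =  3 → D
  i=13: G-I = 24 → Y
  shifts repeat with period 6: DYSSUX

DYSSUX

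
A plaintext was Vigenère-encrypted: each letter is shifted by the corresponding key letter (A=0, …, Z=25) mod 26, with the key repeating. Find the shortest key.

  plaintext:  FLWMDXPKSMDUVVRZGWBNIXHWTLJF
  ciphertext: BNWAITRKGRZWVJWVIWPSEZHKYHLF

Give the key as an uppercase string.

  i= 0: B-F = 22 → W
  i= 1: N-L =  2 → C
  i= 2: W-W =  0 → A
  i= 3: A-M = 14 → O
  i= 4: I-D =  5 → F
  i= 5: T-X = 22 → W
  i= 6: R-P =  2 → C
  i= 7: K-K =  0 → A
  i= 8: G-S = 14 → O
  i= 9: R-M =  5 → F
  i=10: Z-D = 22 → W
  i=11: W-U =  2 → C
  i=12: V-V =  0 → A
  i=13: J-V = 14 → O
  i=14: W-R =  5 → F
  i=15: V-Z = 22 → W
  i=16: I-G =  2 → C
  i=17: W-W =  0 → A
  i=18: P-B = 14 → O
  i=19: S-N =  5 → F
  i=20: E-I = 22 → W
  i=21: Z-X =  2 → C
  i=22: H-H =  0 → A
  i=23: K-W = 14 → O
  i=24: Y-T =  5 → F
  i=25: H-L = 22 → W
  i=26: L-J =  2 → C
  i=27: F-F =  0 → A
  shifts repeat with period 5: WCAOF

WCAOF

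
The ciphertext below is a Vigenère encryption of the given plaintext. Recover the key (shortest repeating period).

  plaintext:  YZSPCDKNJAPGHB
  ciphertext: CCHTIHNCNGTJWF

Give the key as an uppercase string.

  i= 0: C-Y =  4 → E
  i= 1: C-Z =  3 → D
  i= 2: H-S = 15 → P
  i= 3: T-P =  4 → E
  i= 4: I-C =  6 → G
  i= 5: H-D =  4 → E
  i= 6: N-K =  3 → D
  i= 7: C-N = 15 → P
  i= 8: N-J =  4 → E
  i= 9: G-A =  6 → G
  i=10: T-P =  4 → E
  i=11: J-G =  3 → D
  i=12: W-H = 15 → P
  i=13: F-B =  4 → E
  shifts repeat with period 5: EDPEG

EDPEG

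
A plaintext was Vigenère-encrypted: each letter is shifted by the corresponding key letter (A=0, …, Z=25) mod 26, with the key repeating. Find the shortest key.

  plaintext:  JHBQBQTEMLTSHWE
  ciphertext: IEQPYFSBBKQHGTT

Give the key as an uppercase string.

  i= 0: I-J = 25 → Z
  i= 1: E-H = 23 → X
  i= 2: Q-B = 15 → P
  i= 3: P-Q = 25 → Z
  i= 4: Y-B = 23 → X
  i= 5: F-Q = 15 → P
  i= 6: S-T = 25 → Z
  i= 7: B-E = 23 → X
  i= 8: B-M = 15 → P
  i= 9: K-L = 25 → Z
  i=10: Q-T = 23 → X
  i=11: H-S = 15 → P
  i=12: G-H = 25 → Z
  i=13: T-W = 23 → X
  i=14: T-E = 15 → P
  shifts repeat with period 3: ZXP

ZXP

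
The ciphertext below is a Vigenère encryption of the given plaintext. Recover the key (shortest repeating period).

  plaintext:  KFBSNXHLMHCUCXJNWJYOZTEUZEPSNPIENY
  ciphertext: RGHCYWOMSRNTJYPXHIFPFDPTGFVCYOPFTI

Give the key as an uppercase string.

HBGKLZ

  i= 0: R-K =  7 → H
  i= 1: G-F =  1 → B
  i= 2: H-B =  6 → G
  i= 3: C-S = 10 → K
  i= 4: Y-N = 11 → L
  i= 5: W-X = 25 → Z
  i= 6: O-H =  7 → H
  i= 7: M-L =  1 → B
  i= 8: S-M =  6 → G
  i= 9: R-H = 10 → K
  i=10: N-C = 11 → L
  i=11: T-U = 25 → Z
  i=12: J-C =  7 → H
  i=13: Y-X =  1 → B
  i=14: P-J =  6 → G
  i=15: X-N = 10 → K
  i=16: H-W = 11 → L
  i=17: I-J = 25 → Z
  i=18: F-Y =  7 → H
  i=19: P-O =  1 → B
  i=20: F-Z =  6 → G
  i=21: D-T = 10 → K
  i=22: P-E = 11 → L
  i=23: T-U = 25 → Z
  i=24: G-Z =  7 → H
  i=25: F-E =  1 → B
  i=26: V-P =  6 → G
  i=27: C-S = 10 → K
  i=28: Y-N = 11 → L
  i=29: O-P = 25 → Z
  i=30: P-I =  7 → H
  i=31: F-E =  1 → B
  i=32: T-N =  6 → G
  i=33: I-Y = 10 → K
  shifts repeat with period 6: HBGKLZ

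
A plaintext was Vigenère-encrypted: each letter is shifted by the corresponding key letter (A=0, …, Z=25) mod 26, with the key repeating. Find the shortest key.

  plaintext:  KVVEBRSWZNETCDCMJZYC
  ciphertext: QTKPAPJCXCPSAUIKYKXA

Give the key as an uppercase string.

GYPLZYR

  i= 0: Q-K =  6 → G
  i= 1: T-V = 24 → Y
  i= 2: K-V = 15 → P
  i= 3: P-E = 11 → L
  i= 4: A-B = 25 → Z
  i= 5: P-R = 24 → Y
  i= 6: J-S = 17 → R
  i= 7: C-W =  6 → G
  i= 8: X-Z = 24 → Y
  i= 9: C-N = 15 → P
  i=10: P-E = 11 → L
  i=11: S-T = 25 → Z
  i=12: A-C = 24 → Y
  i=13: U-D = 17 → R
  i=14: I-C =  6 → G
  i=15: K-M = 24 → Y
  i=16: Y-J = 15 → P
  i=17: K-Z = 11 → L
  i=18: X-Y = 25 → Z
  i=19: A-C = 24 → Y
  shifts repeat with period 7: GYPLZYR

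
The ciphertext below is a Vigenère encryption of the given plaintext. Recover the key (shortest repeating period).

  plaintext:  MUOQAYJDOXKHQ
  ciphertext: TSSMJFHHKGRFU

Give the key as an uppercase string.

HYEWJ

  i= 0: T-M =  7 → H
  i= 1: S-U = 24 → Y
  i= 2: S-O =  4 → E
  i= 3: M-Q = 22 → W
  i= 4: J-A =  9 → J
  i= 5: F-Y =  7 → H
  i= 6: H-J = 24 → Y
  i= 7: H-D =  4 → E
  i= 8: K-O = 22 → W
  i= 9: G-X =  9 → J
  i=10: R-K =  7 → H
  i=11: F-H = 24 → Y
  i=12: U-Q =  4 → E
  shifts repeat with period 5: HYEWJ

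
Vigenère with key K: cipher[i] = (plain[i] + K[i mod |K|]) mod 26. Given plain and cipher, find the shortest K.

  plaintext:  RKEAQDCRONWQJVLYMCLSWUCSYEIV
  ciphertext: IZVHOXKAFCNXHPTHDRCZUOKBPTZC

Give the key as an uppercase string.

  i= 0: I-R = 17 → R
  i= 1: Z-K = 15 → P
  i= 2: V-E = 17 → R
  i= 3: H-A =  7 → H
  i= 4: O-Q = 24 → Y
  i= 5: X-D = 20 → U
  i= 6: K-C =  8 → I
  i= 7: A-R =  9 → J
  i= 8: F-O = 17 → R
  i= 9: C-N = 15 → P
  i=10: N-W = 17 → R
  i=11: X-Q =  7 → H
  i=12: H-J = 24 → Y
  i=13: P-V = 20 → U
  i=14: T-L =  8 → I
  i=15: H-Y =  9 → J
  i=16: D-M = 17 → R
  i=17: R-C = 15 → P
  i=18: C-L = 17 → R
  i=19: Z-S =  7 → H
  i=20: U-W = 24 → Y
  i=21: O-U = 20 → U
  i=22: K-C =  8 → I
  i=23: B-S =  9 → J
  i=24: P-Y = 17 → R
  i=25: T-E = 15 → P
  i=26: Z-I = 17 → R
  i=27: C-V =  7 → H
  shifts repeat with period 8: RPRHYUIJ

RPRHYUIJ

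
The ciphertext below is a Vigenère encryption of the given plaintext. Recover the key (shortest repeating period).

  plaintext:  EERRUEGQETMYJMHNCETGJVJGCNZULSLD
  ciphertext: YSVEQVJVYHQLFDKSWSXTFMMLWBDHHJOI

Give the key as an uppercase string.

UOENWRDF

  i= 0: Y-E = 20 → U
  i= 1: S-E = 14 → O
  i= 2: V-R =  4 → E
  i= 3: E-R = 13 → N
  i= 4: Q-U = 22 → W
  i= 5: V-E = 17 → R
  i= 6: J-G =  3 → D
  i= 7: V-Q =  5 → F
  i= 8: Y-E = 20 → U
  i= 9: H-T = 14 → O
  i=10: Q-M =  4 → E
  i=11: L-Y = 13 → N
  i=12: F-J = 22 → W
  i=13: D-M = 17 → R
  i=14: K-H =  3 → D
  i=15: S-N =  5 → F
  i=16: W-C = 20 → U
  i=17: S-E = 14 → O
  i=18: X-T =  4 → E
  i=19: T-G = 13 → N
  i=20: F-J = 22 → W
  i=21: M-V = 17 → R
  i=22: M-J =  3 → D
  i=23: L-G =  5 → F
  i=24: W-C = 20 → U
  i=25: B-N = 14 → O
  i=26: D-Z =  4 → E
  i=27: H-U = 13 → N
  i=28: H-L = 22 → W
  i=29: J-S = 17 → R
  i=30: O-L =  3 → D
  i=31: I-D =  5 → F
  shifts repeat with period 8: UOENWRDF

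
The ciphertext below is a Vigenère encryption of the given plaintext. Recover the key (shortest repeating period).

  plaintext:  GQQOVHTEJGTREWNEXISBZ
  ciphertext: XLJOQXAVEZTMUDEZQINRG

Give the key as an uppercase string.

  i= 0: X-G = 17 → R
  i= 1: L-Q = 21 → V
  i= 2: J-Q = 19 → T
  i= 3: O-O =  0 → A
  i= 4: Q-V = 21 → V
  i= 5: X-H = 16 → Q
  i= 6: A-T =  7 → H
  i= 7: V-E = 17 → R
  i= 8: E-J = 21 → V
  i= 9: Z-G = 19 → T
  i=10: T-T =  0 → A
  i=11: M-R = 21 → V
  i=12: U-E = 16 → Q
  i=13: D-W =  7 → H
  i=14: E-N = 17 → R
  i=15: Z-E = 21 → V
  i=16: Q-X = 19 → T
  i=17: I-I =  0 → A
  i=18: N-S = 21 → V
  i=19: R-B = 16 → Q
  i=20: G-Z =  7 → H
  shifts repeat with period 7: RVTAVQH

RVTAVQH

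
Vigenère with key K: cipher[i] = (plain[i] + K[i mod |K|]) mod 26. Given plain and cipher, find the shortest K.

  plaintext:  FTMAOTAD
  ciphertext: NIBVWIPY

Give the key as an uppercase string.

IPPV

  i= 0: N-F =  8 → I
  i= 1: I-T = 15 → P
  i= 2: B-M = 15 → P
  i= 3: V-A = 21 → V
  i= 4: W-O =  8 → I
  i= 5: I-T = 15 → P
  i= 6: P-A = 15 → P
  i= 7: Y-D = 21 → V
  shifts repeat with period 4: IPPV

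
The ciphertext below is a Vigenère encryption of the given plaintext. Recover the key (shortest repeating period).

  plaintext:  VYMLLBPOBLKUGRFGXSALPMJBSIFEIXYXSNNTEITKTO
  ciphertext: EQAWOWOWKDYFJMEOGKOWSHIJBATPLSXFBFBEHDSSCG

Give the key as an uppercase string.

  i= 0: E-V =  9 → J
  i= 1: Q-Y = 18 → S
  i= 2: A-M = 14 → O
  i= 3: W-L = 11 → L
  i= 4: O-L =  3 → D
  i= 5: W-B = 21 → V
  i= 6: O-P = 25 → Z
  i= 7: W-O =  8 → I
  i= 8: K-B =  9 → J
  i= 9: D-L = 18 → S
  i=10: Y-K = 14 → O
  i=11: F-U = 11 → L
  i=12: J-G =  3 → D
  i=13: M-R = 21 → V
  i=14: E-F = 25 → Z
  i=15: O-G =  8 → I
  i=16: G-X =  9 → J
  i=17: K-S = 18 → S
  i=18: O-A = 14 → O
  i=19: W-L = 11 → L
  i=20: S-P =  3 → D
  i=21: H-M = 21 → V
  i=22: I-J = 25 → Z
  i=23: J-B =  8 → I
  i=24: B-S =  9 → J
  i=25: A-I = 18 → S
  i=26: T-F = 14 → O
  i=27: P-E = 11 → L
  i=28: L-I =  3 → D
  i=29: S-X = 21 → V
  i=30: X-Y = 25 → Z
  i=31: F-X =  8 → I
  i=32: B-S =  9 → J
  i=33: F-N = 18 → S
  i=34: B-N = 14 → O
  i=35: E-T = 11 → L
  i=36: H-E =  3 → D
  i=37: D-I = 21 → V
  i=38: S-T = 25 → Z
  i=39: S-K =  8 → I
  i=40: C-T =  9 → J
  i=41: G-O = 18 → S
  shifts repeat with period 8: JSOLDVZI

JSOLDVZI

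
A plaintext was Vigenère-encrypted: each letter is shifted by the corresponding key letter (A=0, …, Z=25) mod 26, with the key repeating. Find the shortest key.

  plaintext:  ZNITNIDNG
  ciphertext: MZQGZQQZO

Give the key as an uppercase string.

  i= 0: M-Z = 13 → N
  i= 1: Z-N = 12 → M
  i= 2: Q-I =  8 → I
  i= 3: G-T = 13 → N
  i= 4: Z-N = 12 → M
  i= 5: Q-I =  8 → I
  i= 6: Q-D = 13 → N
  i= 7: Z-N = 12 → M
  i= 8: O-G =  8 → I
  shifts repeat with period 3: NMI

NMI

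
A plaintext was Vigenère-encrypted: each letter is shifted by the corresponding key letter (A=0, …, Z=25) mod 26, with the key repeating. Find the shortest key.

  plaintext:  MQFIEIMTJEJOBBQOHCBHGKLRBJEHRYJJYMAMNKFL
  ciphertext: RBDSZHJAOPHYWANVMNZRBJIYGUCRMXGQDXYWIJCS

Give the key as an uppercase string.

  i= 0: R-M =  5 → F
  i= 1: B-Q = 11 → L
  i= 2: D-F = 24 → Y
  i= 3: S-I = 10 → K
  i= 4: Z-E = 21 → V
  i= 5: H-I = 25 → Z
  i= 6: J-M = 23 → X
  i= 7: A-T =  7 → H
  i= 8: O-J =  5 → F
  i= 9: P-E = 11 → L
  i=10: H-J = 24 → Y
  i=11: Y-O = 10 → K
  i=12: W-B = 21 → V
  i=13: A-B = 25 → Z
  i=14: N-Q = 23 → X
  i=15: V-O =  7 → H
  i=16: M-H =  5 → F
  i=17: N-C = 11 → L
  i=18: Z-B = 24 → Y
  i=19: R-H = 10 → K
  i=20: B-G = 21 → V
  i=21: J-K = 25 → Z
  i=22: I-L = 23 → X
  i=23: Y-R =  7 → H
  i=24: G-B =  5 → F
  i=25: U-J = 11 → L
  i=26: C-E = 24 → Y
  i=27: R-H = 10 → K
  i=28: M-R = 21 → V
  i=29: X-Y = 25 → Z
  i=30: G-J = 23 → X
  i=31: Q-J =  7 → H
  i=32: D-Y =  5 → F
  i=33: X-M = 11 → L
  i=34: Y-A = 24 → Y
  i=35: W-M = 10 → K
  i=36: I-N = 21 → V
  i=37: J-K = 25 → Z
  i=38: C-F = 23 → X
  i=39: S-L =  7 → H
  shifts repeat with period 8: FLYKVZXH

FLYKVZXH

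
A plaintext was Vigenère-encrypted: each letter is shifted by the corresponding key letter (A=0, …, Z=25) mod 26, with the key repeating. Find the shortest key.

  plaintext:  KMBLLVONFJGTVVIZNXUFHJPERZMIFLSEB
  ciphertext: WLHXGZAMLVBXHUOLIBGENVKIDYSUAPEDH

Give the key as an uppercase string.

MZGMVE

  i= 0: W-K = 12 → M
  i= 1: L-M = 25 → Z
  i= 2: H-B =  6 → G
  i= 3: X-L = 12 → M
  i= 4: G-L = 21 → V
  i= 5: Z-V =  4 → E
  i= 6: A-O = 12 → M
  i= 7: M-N = 25 → Z
  i= 8: L-F =  6 → G
  i= 9: V-J = 12 → M
  i=10: B-G = 21 → V
  i=11: X-T =  4 → E
  i=12: H-V = 12 → M
  i=13: U-V = 25 → Z
  i=14: O-I =  6 → G
  i=15: L-Z = 12 → M
  i=16: I-N = 21 → V
  i=17: B-X =  4 → E
  i=18: G-U = 12 → M
  i=19: E-F = 25 → Z
  i=20: N-H =  6 → G
  i=21: V-J = 12 → M
  i=22: K-P = 21 → V
  i=23: I-E =  4 → E
  i=24: D-R = 12 → M
  i=25: Y-Z = 25 → Z
  i=26: S-M =  6 → G
  i=27: U-I = 12 → M
  i=28: A-F = 21 → V
  i=29: P-L =  4 → E
  i=30: E-S = 12 → M
  i=31: D-E = 25 → Z
  i=32: H-B =  6 → G
  shifts repeat with period 6: MZGMVE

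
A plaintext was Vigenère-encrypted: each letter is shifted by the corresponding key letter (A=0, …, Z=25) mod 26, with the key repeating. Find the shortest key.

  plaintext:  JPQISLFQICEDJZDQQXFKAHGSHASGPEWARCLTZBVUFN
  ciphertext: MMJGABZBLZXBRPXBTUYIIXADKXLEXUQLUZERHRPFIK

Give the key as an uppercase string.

  i= 0: M-J =  3 → D
  i= 1: M-P = 23 → X
  i= 2: J-Q = 19 → T
  i= 3: G-I = 24 → Y
  i= 4: A-S =  8 → I
  i= 5: B-L = 16 → Q
  i= 6: Z-F = 20 → U
  i= 7: B-Q = 11 → L
  i= 8: L-I =  3 → D
  i= 9: Z-C = 23 → X
  i=10: X-E = 19 → T
  i=11: B-D = 24 → Y
  i=12: R-J =  8 → I
  i=13: P-Z = 16 → Q
  i=14: X-D = 20 → U
  i=15: B-Q = 11 → L
  i=16: T-Q =  3 → D
  i=17: U-X = 23 → X
  i=18: Y-F = 19 → T
  i=19: I-K = 24 → Y
  i=20: I-A =  8 → I
  i=21: X-H = 16 → Q
  i=22: A-G = 20 → U
  i=23: D-S = 11 → L
  i=24: K-H =  3 → D
  i=25: X-A = 23 → X
  i=26: L-S = 19 → T
  i=27: E-G = 24 → Y
  i=28: X-P =  8 → I
  i=29: U-E = 16 → Q
  i=30: Q-W = 20 → U
  i=31: L-A = 11 → L
  i=32: U-R =  3 → D
  i=33: Z-C = 23 → X
  i=34: E-L = 19 → T
  i=35: R-T = 24 → Y
  i=36: H-Z =  8 → I
  i=37: R-B = 16 → Q
  i=38: P-V = 20 → U
  i=39: F-U = 11 → L
  i=40: I-F =  3 → D
  i=41: K-N = 23 → X
  shifts repeat with period 8: DXTYIQUL

DXTYIQUL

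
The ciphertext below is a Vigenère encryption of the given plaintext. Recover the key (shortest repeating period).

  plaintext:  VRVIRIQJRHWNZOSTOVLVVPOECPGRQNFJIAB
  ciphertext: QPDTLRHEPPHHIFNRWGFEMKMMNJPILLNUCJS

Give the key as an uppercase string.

VYILUJR

  i= 0: Q-V = 21 → V
  i= 1: P-R = 24 → Y
  i= 2: D-V =  8 → I
  i= 3: T-I = 11 → L
  i= 4: L-R = 20 → U
  i= 5: R-I =  9 → J
  i= 6: H-Q = 17 → R
  i= 7: E-J = 21 → V
  i= 8: P-R = 24 → Y
  i= 9: P-H =  8 → I
  i=10: H-W = 11 → L
  i=11: H-N = 20 → U
  i=12: I-Z =  9 → J
  i=13: F-O = 17 → R
  i=14: N-S = 21 → V
  i=15: R-T = 24 → Y
  i=16: W-O =  8 → I
  i=17: G-V = 11 → L
  i=18: F-L = 20 → U
  i=19: E-V =  9 → J
  i=20: M-V = 17 → R
  i=21: K-P = 21 → V
  i=22: M-O = 24 → Y
  i=23: M-E =  8 → I
  i=24: N-C = 11 → L
  i=25: J-P = 20 → U
  i=26: P-G =  9 → J
  i=27: I-R = 17 → R
  i=28: L-Q = 21 → V
  i=29: L-N = 24 → Y
  i=30: N-F =  8 → I
  i=31: U-J = 11 → L
  i=32: C-I = 20 → U
  i=33: J-A =  9 → J
  i=34: S-B = 17 → R
  shifts repeat with period 7: VYILUJR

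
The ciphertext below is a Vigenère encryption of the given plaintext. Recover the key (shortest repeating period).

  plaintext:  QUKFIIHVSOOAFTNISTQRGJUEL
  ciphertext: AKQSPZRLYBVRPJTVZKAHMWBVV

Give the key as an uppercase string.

KQGNHR

  i= 0: A-Q = 10 → K
  i= 1: K-U = 16 → Q
  i= 2: Q-K =  6 → G
  i= 3: S-F = 13 → N
  i= 4: P-I =  7 → H
  i= 5: Z-I = 17 → R
  i= 6: R-H = 10 → K
  i= 7: L-V = 16 → Q
  i= 8: Y-S =  6 → G
  i= 9: B-O = 13 → N
  i=10: V-O =  7 → H
  i=11: R-A = 17 → R
  i=12: P-F = 10 → K
  i=13: J-T = 16 → Q
  i=14: T-N =  6 → G
  i=15: V-I = 13 → N
  i=16: Z-S =  7 → H
  i=17: K-T = 17 → R
  i=18: A-Q = 10 → K
  i=19: H-R = 16 → Q
  i=20: M-G =  6 → G
  i=21: W-J = 13 → N
  i=22: B-U =  7 → H
  i=23: V-E = 17 → R
  i=24: V-L = 10 → K
  shifts repeat with period 6: KQGNHR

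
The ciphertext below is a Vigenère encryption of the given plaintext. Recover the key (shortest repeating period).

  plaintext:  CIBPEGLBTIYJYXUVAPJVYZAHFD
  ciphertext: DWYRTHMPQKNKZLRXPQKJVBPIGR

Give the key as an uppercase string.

  i= 0: D-C =  1 → B
  i= 1: W-I = 14 → O
  i= 2: Y-B = 23 → X
  i= 3: R-P =  2 → C
  i= 4: T-E = 15 → P
  i= 5: H-G =  1 → B
  i= 6: M-L =  1 → B
  i= 7: P-B = 14 → O
  i= 8: Q-T = 23 → X
  i= 9: K-I =  2 → C
  i=10: N-Y = 15 → P
  i=11: K-J =  1 → B
  i=12: Z-Y =  1 → B
  i=13: L-X = 14 → O
  i=14: R-U = 23 → X
  i=15: X-V =  2 → C
  i=16: P-A = 15 → P
  i=17: Q-P =  1 → B
  i=18: K-J =  1 → B
  i=19: J-V = 14 → O
  i=20: V-Y = 23 → X
  i=21: B-Z =  2 → C
  i=22: P-A = 15 → P
  i=23: I-H =  1 → B
  i=24: G-F =  1 → B
  i=25: R-D = 14 → O
  shifts repeat with period 6: BOXCPB

BOXCPB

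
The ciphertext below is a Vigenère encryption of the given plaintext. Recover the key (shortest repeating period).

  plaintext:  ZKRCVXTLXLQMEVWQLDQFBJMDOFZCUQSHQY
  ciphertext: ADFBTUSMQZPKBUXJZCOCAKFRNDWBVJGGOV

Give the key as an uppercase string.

  i= 0: A-Z =  1 → B
  i= 1: D-K = 19 → T
  i= 2: F-R = 14 → O
  i= 3: B-C = 25 → Z
  i= 4: T-V = 24 → Y
  i= 5: U-X = 23 → X
  i= 6: S-T = 25 → Z
  i= 7: M-L =  1 → B
  i= 8: Q-X = 19 → T
  i= 9: Z-L = 14 → O
  i=10: P-Q = 25 → Z
  i=11: K-M = 24 → Y
  i=12: B-E = 23 → X
  i=13: U-V = 25 → Z
  i=14: X-W =  1 → B
  i=15: J-Q = 19 → T
  i=16: Z-L = 14 → O
  i=17: C-D = 25 → Z
  i=18: O-Q = 24 → Y
  i=19: C-F = 23 → X
  i=20: A-B = 25 → Z
  i=21: K-J =  1 → B
  i=22: F-M = 19 → T
  i=23: R-D = 14 → O
  i=24: N-O = 25 → Z
  i=25: D-F = 24 → Y
  i=26: W-Z = 23 → X
  i=27: B-C = 25 → Z
  i=28: V-U =  1 → B
  i=29: J-Q = 19 → T
  i=30: G-S = 14 → O
  i=31: G-H = 25 → Z
  i=32: O-Q = 24 → Y
  i=33: V-Y = 23 → X
  shifts repeat with period 7: BTOZYXZ

BTOZYXZ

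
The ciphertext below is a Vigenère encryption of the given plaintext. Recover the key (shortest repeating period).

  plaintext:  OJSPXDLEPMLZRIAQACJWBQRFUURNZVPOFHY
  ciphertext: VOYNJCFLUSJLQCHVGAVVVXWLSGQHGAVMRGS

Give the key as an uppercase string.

HFGYMZU

  i= 0: V-O =  7 → H
  i= 1: O-J =  5 → F
  i= 2: Y-S =  6 → G
  i= 3: N-P = 24 → Y
  i= 4: J-X = 12 → M
  i= 5: C-D = 25 → Z
  i= 6: F-L = 20 → U
  i= 7: L-E =  7 → H
  i= 8: U-P =  5 → F
  i= 9: S-M =  6 → G
  i=10: J-L = 24 → Y
  i=11: L-Z = 12 → M
  i=12: Q-R = 25 → Z
  i=13: C-I = 20 → U
  i=14: H-A =  7 → H
  i=15: V-Q =  5 → F
  i=16: G-A =  6 → G
  i=17: A-C = 24 → Y
  i=18: V-J = 12 → M
  i=19: V-W = 25 → Z
  i=20: V-B = 20 → U
  i=21: X-Q =  7 → H
  i=22: W-R =  5 → F
  i=23: L-F =  6 → G
  i=24: S-U = 24 → Y
  i=25: G-U = 12 → M
  i=26: Q-R = 25 → Z
  i=27: H-N = 20 → U
  i=28: G-Z =  7 → H
  i=29: A-V =  5 → F
  i=30: V-P =  6 → G
  i=31: M-O = 24 → Y
  i=32: R-F = 12 → M
  i=33: G-H = 25 → Z
  i=34: S-Y = 20 → U
  shifts repeat with period 7: HFGYMZU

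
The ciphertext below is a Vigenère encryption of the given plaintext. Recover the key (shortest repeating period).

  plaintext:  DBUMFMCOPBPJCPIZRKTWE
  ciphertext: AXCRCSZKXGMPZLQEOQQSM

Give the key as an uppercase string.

  i= 0: A-D = 23 → X
  i= 1: X-B = 22 → W
  i= 2: C-U =  8 → I
  i= 3: R-M =  5 → F
  i= 4: C-F = 23 → X
  i= 5: S-M =  6 → G
  i= 6: Z-C = 23 → X
  i= 7: K-O = 22 → W
  i= 8: X-P =  8 → I
  i= 9: G-B =  5 → F
  i=10: M-P = 23 → X
  i=11: P-J =  6 → G
  i=12: Z-C = 23 → X
  i=13: L-P = 22 → W
  i=14: Q-I =  8 → I
  i=15: E-Z =  5 → F
  i=16: O-R = 23 → X
  i=17: Q-K =  6 → G
  i=18: Q-T = 23 → X
  i=19: S-W = 22 → W
  i=20: M-E =  8 → I
  shifts repeat with period 6: XWIFXG

XWIFXG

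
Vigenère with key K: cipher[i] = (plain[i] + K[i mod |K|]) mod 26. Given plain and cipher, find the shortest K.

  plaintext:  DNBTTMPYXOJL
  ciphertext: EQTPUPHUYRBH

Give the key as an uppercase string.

BDSW

  i= 0: E-D =  1 → B
  i= 1: Q-N =  3 → D
  i= 2: T-B = 18 → S
  i= 3: P-T = 22 → W
  i= 4: U-T =  1 → B
  i= 5: P-M =  3 → D
  i= 6: H-P = 18 → S
  i= 7: U-Y = 22 → W
  i= 8: Y-X =  1 → B
  i= 9: R-O =  3 → D
  i=10: B-J = 18 → S
  i=11: H-L = 22 → W
  shifts repeat with period 4: BDSW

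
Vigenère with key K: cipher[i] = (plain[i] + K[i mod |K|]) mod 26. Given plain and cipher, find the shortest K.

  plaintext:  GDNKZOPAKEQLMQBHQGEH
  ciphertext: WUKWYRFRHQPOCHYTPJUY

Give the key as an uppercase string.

  i= 0: W-G = 16 → Q
  i= 1: U-D = 17 → R
  i= 2: K-N = 23 → X
  i= 3: W-K = 12 → M
  i= 4: Y-Z = 25 → Z
  i= 5: R-O =  3 → D
  i= 6: F-P = 16 → Q
  i= 7: R-A = 17 → R
  i= 8: H-K = 23 → X
  i= 9: Q-E = 12 → M
  i=10: P-Q = 25 → Z
  i=11: O-L =  3 → D
  i=12: C-M = 16 → Q
  i=13: H-Q = 17 → R
  i=14: Y-B = 23 → X
  i=15: T-H = 12 → M
  i=16: P-Q = 25 → Z
  i=17: J-G =  3 → D
  i=18: U-E = 16 → Q
  i=19: Y-H = 17 → R
  shifts repeat with period 6: QRXMZD

QRXMZD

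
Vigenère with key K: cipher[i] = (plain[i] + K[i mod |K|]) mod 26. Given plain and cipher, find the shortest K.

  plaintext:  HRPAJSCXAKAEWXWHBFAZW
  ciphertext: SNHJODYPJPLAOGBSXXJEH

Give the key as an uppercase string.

LWSJF

  i= 0: S-H = 11 → L
  i= 1: N-R = 22 → W
  i= 2: H-P = 18 → S
  i= 3: J-A =  9 → J
  i= 4: O-J =  5 → F
  i= 5: D-S = 11 → L
  i= 6: Y-C = 22 → W
  i= 7: P-X = 18 → S
  i= 8: J-A =  9 → J
  i= 9: P-K =  5 → F
  i=10: L-A = 11 → L
  i=11: A-E = 22 → W
  i=12: O-W = 18 → S
  i=13: G-X =  9 → J
  i=14: B-W =  5 → F
  i=15: S-H = 11 → L
  i=16: X-B = 22 → W
  i=17: X-F = 18 → S
  i=18: J-A =  9 → J
  i=19: E-Z =  5 → F
  i=20: H-W = 11 → L
  shifts repeat with period 5: LWSJF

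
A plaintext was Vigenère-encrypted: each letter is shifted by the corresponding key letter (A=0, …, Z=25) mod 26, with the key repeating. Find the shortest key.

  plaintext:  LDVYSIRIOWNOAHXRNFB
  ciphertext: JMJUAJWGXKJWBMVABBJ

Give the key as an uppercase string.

  i= 0: J-L = 24 → Y
  i= 1: M-D =  9 → J
  i= 2: J-V = 14 → O
  i= 3: U-Y = 22 → W
  i= 4: A-S =  8 → I
  i= 5: J-I =  1 → B
  i= 6: W-R =  5 → F
  i= 7: G-I = 24 → Y
  i= 8: X-O =  9 → J
  i= 9: K-W = 14 → O
  i=10: J-N = 22 → W
  i=11: W-O =  8 → I
  i=12: B-A =  1 → B
  i=13: M-H =  5 → F
  i=14: V-X = 24 → Y
  i=15: A-R =  9 → J
  i=16: B-N = 14 → O
  i=17: B-F = 22 → W
  i=18: J-B =  8 → I
  shifts repeat with period 7: YJOWIBF

YJOWIBF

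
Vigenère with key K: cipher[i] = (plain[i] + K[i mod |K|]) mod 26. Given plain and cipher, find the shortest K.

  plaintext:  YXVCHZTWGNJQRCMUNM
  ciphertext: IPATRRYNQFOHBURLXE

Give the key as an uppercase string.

  i= 0: I-Y = 10 → K
  i= 1: P-X = 18 → S
  i= 2: A-V =  5 → F
  i= 3: T-C = 17 → R
  i= 4: R-H = 10 → K
  i= 5: R-Z = 18 → S
  i= 6: Y-T =  5 → F
  i= 7: N-W = 17 → R
  i= 8: Q-G = 10 → K
  i= 9: F-N = 18 → S
  i=10: O-J =  5 → F
  i=11: H-Q = 17 → R
  i=12: B-R = 10 → K
  i=13: U-C = 18 → S
  i=14: R-M =  5 → F
  i=15: L-U = 17 → R
  i=16: X-N = 10 → K
  i=17: E-M = 18 → S
  shifts repeat with period 4: KSFR

KSFR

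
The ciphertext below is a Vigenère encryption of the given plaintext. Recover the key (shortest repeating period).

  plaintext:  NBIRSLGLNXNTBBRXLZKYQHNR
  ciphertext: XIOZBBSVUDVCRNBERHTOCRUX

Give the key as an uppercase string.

KHGIJQM

  i= 0: X-N = 10 → K
  i= 1: I-B =  7 → H
  i= 2: O-I =  6 → G
  i= 3: Z-R =  8 → I
  i= 4: B-S =  9 → J
  i= 5: B-L = 16 → Q
  i= 6: S-G = 12 → M
  i= 7: V-L = 10 → K
  i= 8: U-N =  7 → H
  i= 9: D-X =  6 → G
  i=10: V-N =  8 → I
  i=11: C-T =  9 → J
  i=12: R-B = 16 → Q
  i=13: N-B = 12 → M
  i=14: B-R = 10 → K
  i=15: E-X =  7 → H
  i=16: R-L =  6 → G
  i=17: H-Z =  8 → I
  i=18: T-K =  9 → J
  i=19: O-Y = 16 → Q
  i=20: C-Q = 12 → M
  i=21: R-H = 10 → K
  i=22: U-N =  7 → H
  i=23: X-R =  6 → G
  shifts repeat with period 7: KHGIJQM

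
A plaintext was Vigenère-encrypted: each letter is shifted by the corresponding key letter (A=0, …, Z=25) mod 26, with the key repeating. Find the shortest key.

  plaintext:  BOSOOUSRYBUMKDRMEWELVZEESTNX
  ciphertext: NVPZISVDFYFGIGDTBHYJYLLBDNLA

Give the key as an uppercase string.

MHXLUYD

  i= 0: N-B = 12 → M
  i= 1: V-O =  7 → H
  i= 2: P-S = 23 → X
  i= 3: Z-O = 11 → L
  i= 4: I-O = 20 → U
  i= 5: S-U = 24 → Y
  i= 6: V-S =  3 → D
  i= 7: D-R = 12 → M
  i= 8: F-Y =  7 → H
  i= 9: Y-B = 23 → X
  i=10: F-U = 11 → L
  i=11: G-M = 20 → U
  i=12: I-K = 24 → Y
  i=13: G-D =  3 → D
  i=14: D-R = 12 → M
  i=15: T-M =  7 → H
  i=16: B-E = 23 → X
  i=17: H-W = 11 → L
  i=18: Y-E = 20 → U
  i=19: J-L = 24 → Y
  i=20: Y-V =  3 → D
  i=21: L-Z = 12 → M
  i=22: L-E =  7 → H
  i=23: B-E = 23 → X
  i=24: D-S = 11 → L
  i=25: N-T = 20 → U
  i=26: L-N = 24 → Y
  i=27: A-X =  3 → D
  shifts repeat with period 7: MHXLUYD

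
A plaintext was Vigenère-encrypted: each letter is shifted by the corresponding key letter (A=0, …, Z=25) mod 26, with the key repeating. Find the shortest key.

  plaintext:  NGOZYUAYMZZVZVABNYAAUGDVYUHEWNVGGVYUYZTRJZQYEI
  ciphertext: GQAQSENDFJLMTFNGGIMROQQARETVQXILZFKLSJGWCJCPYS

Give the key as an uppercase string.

  i= 0: G-N = 19 → T
  i= 1: Q-G = 10 → K
  i= 2: A-O = 12 → M
  i= 3: Q-Z = 17 → R
  i= 4: S-Y = 20 → U
  i= 5: E-U = 10 → K
  i= 6: N-A = 13 → N
  i= 7: D-Y =  5 → F
  i= 8: F-M = 19 → T
  i= 9: J-Z = 10 → K
  i=10: L-Z = 12 → M
  i=11: M-V = 17 → R
  i=12: T-Z = 20 → U
  i=13: F-V = 10 → K
  i=14: N-A = 13 → N
  i=15: G-B =  5 → F
  i=16: G-N = 19 → T
  i=17: I-Y = 10 → K
  i=18: M-A = 12 → M
  i=19: R-A = 17 → R
  i=20: O-U = 20 → U
  i=21: Q-G = 10 → K
  i=22: Q-D = 13 → N
  i=23: A-V =  5 → F
  i=24: R-Y = 19 → T
  i=25: E-U = 10 → K
  i=26: T-H = 12 → M
  i=27: V-E = 17 → R
  i=28: Q-W = 20 → U
  i=29: X-N = 10 → K
  i=30: I-V = 13 → N
  i=31: L-G =  5 → F
  i=32: Z-G = 19 → T
  i=33: F-V = 10 → K
  i=34: K-Y = 12 → M
  i=35: L-U = 17 → R
  i=36: S-Y = 20 → U
  i=37: J-Z = 10 → K
  i=38: G-T = 13 → N
  i=39: W-R =  5 → F
  i=40: C-J = 19 → T
  i=41: J-Z = 10 → K
  i=42: C-Q = 12 → M
  i=43: P-Y = 17 → R
  i=44: Y-E = 20 → U
  i=45: S-I = 10 → K
  shifts repeat with period 8: TKMRUKNF

TKMRUKNF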